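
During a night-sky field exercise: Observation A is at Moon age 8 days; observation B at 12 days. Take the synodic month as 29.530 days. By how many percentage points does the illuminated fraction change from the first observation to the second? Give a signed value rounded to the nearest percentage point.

θ₁ = 360° × 8/29.530 = 97.5°, f₁ = (1 − cos θ₁)/2 = 0.566.
θ₂ = 360° × 12/29.530 = 146.3°, f₂ = (1 − cos θ₂)/2 = 0.916.
Change = f₂ − f₁ = +0.350 → +35 percentage points.

+35 percentage points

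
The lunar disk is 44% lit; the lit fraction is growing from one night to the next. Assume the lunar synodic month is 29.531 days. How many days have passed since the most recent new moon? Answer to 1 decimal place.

6.8 days

cos θ = 1 − 2f = 0.120, giving a principal value of 83.1°.
The Moon is waxing (0°–180°), so θ = 83.1° directly.
At 360°/29.531 d per day, 83.1° corresponds to 6.82 days.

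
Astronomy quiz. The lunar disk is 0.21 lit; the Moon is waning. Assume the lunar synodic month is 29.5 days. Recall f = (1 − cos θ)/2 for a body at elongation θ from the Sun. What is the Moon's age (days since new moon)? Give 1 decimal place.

From f = (1 − cos θ)/2: cos θ = 1 − 2×0.21 = 0.580; arccos → 54.5°.
Since the Moon is past full (waning), take the reflex angle: θ = 360° − 54.5° = 305.5°.
That fraction of the synodic month is 305.5/360 × 29.5 d ≈ 25.03 d.

25.0 days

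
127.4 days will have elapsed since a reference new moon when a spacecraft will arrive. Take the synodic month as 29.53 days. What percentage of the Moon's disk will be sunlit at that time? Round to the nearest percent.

127.4 d spans 4 complete synodic months (4 × 29.53 = 118.12 d) plus 9.28 d.
Elongation θ = 360° × 9.28/29.53 ≈ 113.1°.
With cos θ = (-0.393), the lit fraction is (1 − (-0.393))/2 ≈ 0.696, so 70%.

70%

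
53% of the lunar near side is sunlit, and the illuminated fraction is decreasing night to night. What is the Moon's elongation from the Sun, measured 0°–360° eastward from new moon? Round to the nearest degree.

cos θ = 1 − 2f = -0.060, giving a principal value of 93.4°.
Waning ⇒ past full, so θ = 360° − 93.4° = 266.6°.

267°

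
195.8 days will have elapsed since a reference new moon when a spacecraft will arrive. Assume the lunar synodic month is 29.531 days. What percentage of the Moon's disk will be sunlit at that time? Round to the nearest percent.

195.8/29.531 = 6.630 lunations, so 6 complete cycles and 18.61 d into the next.
Phase angle: θ = 360°·(18.61 d)/(29.531 d) = 226.9°.
cos 226.9° = (-0.683), so f = (1 − (-0.683))/2 = 0.842, so 84%.

84%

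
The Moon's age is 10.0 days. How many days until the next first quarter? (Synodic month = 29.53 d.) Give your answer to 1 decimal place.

26.9 days

First quarter occurs at elongation 90°, i.e. at age 29.53 × 90/360 = 7.383 d.
This lunation's first quarter (7.383 d) has passed, so add one period: 36.913 − 10.0 = 26.913 days.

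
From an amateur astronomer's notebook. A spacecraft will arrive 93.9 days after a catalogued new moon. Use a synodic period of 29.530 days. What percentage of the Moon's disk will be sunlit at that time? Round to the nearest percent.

29%

93.9/29.530 = 3.180 lunations, so 3 complete cycles and 5.31 d into the next.
Phase angle: θ = 360°·(5.31 d)/(29.530 d) = 64.7°.
cos 64.7° = 0.427, so f = (1 − 0.427)/2 = 0.287, so 29%.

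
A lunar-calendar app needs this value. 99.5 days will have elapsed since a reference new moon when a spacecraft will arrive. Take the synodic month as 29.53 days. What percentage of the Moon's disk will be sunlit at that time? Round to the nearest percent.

Reduce mod P: 99.5 − 3×29.53 = 10.91 d into the current lunation.
Elongation θ = 360° × 10.91/29.53 ≈ 133.0°.
cos 133.0° = (-0.682), so f = (1 − (-0.682))/2 = 0.841, so 84%.

84%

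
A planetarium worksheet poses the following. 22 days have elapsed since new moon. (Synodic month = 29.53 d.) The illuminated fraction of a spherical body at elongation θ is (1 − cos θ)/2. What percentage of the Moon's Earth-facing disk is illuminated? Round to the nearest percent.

52%

Elongation θ = 360° × 22/29.53 ≈ 268.2°.
Illuminated fraction = (1 − cos 268.2°)/2 = (1 − (-0.031))/2 ≈ 0.516, so 52%.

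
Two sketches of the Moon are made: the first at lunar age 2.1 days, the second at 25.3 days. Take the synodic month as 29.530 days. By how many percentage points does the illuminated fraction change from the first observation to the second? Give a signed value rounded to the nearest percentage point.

+14 pp

First observation: θ = 360°·2.1/29.530 = 25.6°, so f = 0.049.
Second observation: θ = 308.4°, f = 0.189.
Δf = 0.189 − 0.049 = +0.140, i.e. +14 pp.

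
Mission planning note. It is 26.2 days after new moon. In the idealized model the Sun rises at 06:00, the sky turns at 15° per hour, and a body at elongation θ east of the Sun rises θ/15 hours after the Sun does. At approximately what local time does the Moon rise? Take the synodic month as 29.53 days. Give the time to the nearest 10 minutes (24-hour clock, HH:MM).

03:20

Elongation θ = 360° × 26.2/29.53 ≈ 319.4°.
At 15° of sky rotation per hour, 319.4° corresponds to a 21.29 h lag.
06:00 + 21.294 h ≈ 03:18 → 03:20 to the nearest ten minutes.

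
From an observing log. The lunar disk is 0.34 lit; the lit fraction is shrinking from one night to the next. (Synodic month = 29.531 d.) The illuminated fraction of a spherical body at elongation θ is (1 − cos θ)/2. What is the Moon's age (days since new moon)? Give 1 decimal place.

Invert f = (1 − cos θ)/2 to get cos θ = 1 − 2(0.34) = 0.320, hence θ₀ = arccos 0.320 = 71.3°.
A waning Moon lies in 180°–360°, so θ = 360° − 71.3° = 288.7°.
Age = 29.531 × 288.7°/360° ≈ 23.68 days.

23.7 days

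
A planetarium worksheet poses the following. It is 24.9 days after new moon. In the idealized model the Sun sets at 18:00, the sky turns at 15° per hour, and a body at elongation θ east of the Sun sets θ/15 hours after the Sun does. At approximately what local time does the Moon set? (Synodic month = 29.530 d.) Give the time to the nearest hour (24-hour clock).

14:00

The Moon has covered 24.9/29.530 of its cycle, so θ ≈ 360° × 24.9/29.530 = 303.6°.
At 15° of sky rotation per hour, 303.6° corresponds to a 20.24 h lag.
18:00 + 20.24 h ≈ 14:14 → 14:00 to the nearest hour.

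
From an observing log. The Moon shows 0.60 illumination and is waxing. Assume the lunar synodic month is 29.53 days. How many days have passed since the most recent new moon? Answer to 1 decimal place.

cos θ = 1 − 2f = -0.200, giving a principal value of 101.5°.
The Moon is waxing (0°–180°), so θ = 101.5° directly.
That fraction of the synodic month is 101.5/360 × 29.53 d ≈ 8.33 d.

8.3 days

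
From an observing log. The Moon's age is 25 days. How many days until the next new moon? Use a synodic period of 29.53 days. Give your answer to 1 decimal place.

The next new moon completes the synodic month: 29.53 − 25 = 4.530 days.

4.5 days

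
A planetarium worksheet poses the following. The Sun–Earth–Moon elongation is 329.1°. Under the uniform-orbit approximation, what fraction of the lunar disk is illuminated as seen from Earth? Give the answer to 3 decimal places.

Half-versine of 329.1°: (1 − 0.858)/2 = 0.071.

0.071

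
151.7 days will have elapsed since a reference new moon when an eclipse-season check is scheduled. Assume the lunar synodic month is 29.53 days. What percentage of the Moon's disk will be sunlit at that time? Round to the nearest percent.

151.7/29.53 = 5.137 lunations, so 5 complete cycles and 4.05 d into the next.
Elongation θ = 360° × 4.05/29.53 ≈ 49.4°.
Illuminated fraction = (1 − cos 49.4°)/2 = (1 − 0.651)/2 ≈ 0.174, so 17%.

17%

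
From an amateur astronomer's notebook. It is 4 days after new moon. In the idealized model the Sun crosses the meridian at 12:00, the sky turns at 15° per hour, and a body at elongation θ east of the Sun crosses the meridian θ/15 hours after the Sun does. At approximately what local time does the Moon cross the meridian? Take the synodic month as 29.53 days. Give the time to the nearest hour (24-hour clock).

15:00

The Moon has covered 4/29.53 of its cycle, so θ ≈ 360° × 4/29.53 = 48.8°.
Delay after the Sun = 48.8° / (15°/h) ≈ 3.25 h.
12:00 + 3.25 h ≈ 15:15 → 15:00 to the nearest hour.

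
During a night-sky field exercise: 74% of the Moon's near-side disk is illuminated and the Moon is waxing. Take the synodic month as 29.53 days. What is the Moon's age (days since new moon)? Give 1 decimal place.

9.7 days

cos θ = 1 − 2f = -0.480, giving a principal value of 118.7°.
Waxing ⇒ before full, so θ = 118.7°.
Age = 29.53 × 118.7°/360° ≈ 9.74 days.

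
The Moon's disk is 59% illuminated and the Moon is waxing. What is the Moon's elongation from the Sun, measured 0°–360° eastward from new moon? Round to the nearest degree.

100°

Invert f = (1 − cos θ)/2 to get cos θ = 1 − 2(0.59) = -0.180, hence θ₀ = arccos -0.180 = 100.4°.
The Moon is waxing (0°–180°), so θ = 100.4° directly.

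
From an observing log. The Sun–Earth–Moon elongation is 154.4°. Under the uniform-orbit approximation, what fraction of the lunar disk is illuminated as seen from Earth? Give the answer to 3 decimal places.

f = (1 − cos 154.4°)/2 = (1 − (-0.902))/2 ≈ 0.951.

0.951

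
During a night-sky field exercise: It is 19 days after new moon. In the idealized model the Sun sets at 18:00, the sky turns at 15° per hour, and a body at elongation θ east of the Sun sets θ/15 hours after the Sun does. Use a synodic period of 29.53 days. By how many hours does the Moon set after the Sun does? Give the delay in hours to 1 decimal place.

15.4 h

Elongation θ = 360° × 19/29.53 ≈ 231.6°.
Delay after the Sun = 231.6° / (15°/h) ≈ 15.44 h.
So the Moon sets 15.44 h after the Sun.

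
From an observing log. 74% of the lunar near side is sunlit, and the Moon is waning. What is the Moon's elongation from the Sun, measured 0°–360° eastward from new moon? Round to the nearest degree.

cos θ = 1 − 2f = -0.480, giving a principal value of 118.7°.
Waning ⇒ past full, so θ = 360° − 118.7° = 241.3°.

241°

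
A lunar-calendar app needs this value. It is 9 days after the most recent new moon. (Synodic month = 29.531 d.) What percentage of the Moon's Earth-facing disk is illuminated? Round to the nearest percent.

Phase angle: θ = 360°·(9 d)/(29.531 d) = 109.7°.
Illuminated fraction = (1 − cos 109.7°)/2 = (1 − (-0.337))/2 ≈ 0.669, so 67%.

67%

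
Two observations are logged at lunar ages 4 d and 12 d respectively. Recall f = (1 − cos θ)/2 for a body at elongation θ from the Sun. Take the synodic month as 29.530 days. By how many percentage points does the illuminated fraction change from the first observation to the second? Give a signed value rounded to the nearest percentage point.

θ₁ = 360° × 4/29.530 = 48.8°, f₁ = (1 − cos θ₁)/2 = 0.170.
θ₂ = 360° × 12/29.530 = 146.3°, f₂ = (1 − cos θ₂)/2 = 0.916.
Change = f₂ − f₁ = +0.746 → +75 percentage points.

+75 pp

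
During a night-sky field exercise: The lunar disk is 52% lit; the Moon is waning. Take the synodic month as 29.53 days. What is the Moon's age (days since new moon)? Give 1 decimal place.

Invert f = (1 − cos θ)/2 to get cos θ = 1 − 2(0.52) = -0.040, hence θ₀ = arccos -0.040 = 92.3°.
A waning Moon lies in 180°–360°, so θ = 360° − 92.3° = 267.7°.
At 360°/29.53 d per day, 267.7° corresponds to 21.96 days.

22.0 days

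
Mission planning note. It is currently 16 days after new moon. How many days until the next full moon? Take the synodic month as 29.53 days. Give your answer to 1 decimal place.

28.3 days

Full moon is 0.5 of the way through the cycle: age 0.5 × 29.53 = 14.765 d.
This lunation's full moon (14.765 d) has passed, so add one period: 44.295 − 16 = 28.295 days.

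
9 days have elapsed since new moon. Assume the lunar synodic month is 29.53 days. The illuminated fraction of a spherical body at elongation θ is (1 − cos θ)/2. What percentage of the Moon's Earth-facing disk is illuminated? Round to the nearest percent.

67%

Phase angle: θ = 360°·(9 d)/(29.53 d) = 109.7°.
cos 109.7° = (-0.337), so f = (1 − (-0.337))/2 = 0.669, so 67%.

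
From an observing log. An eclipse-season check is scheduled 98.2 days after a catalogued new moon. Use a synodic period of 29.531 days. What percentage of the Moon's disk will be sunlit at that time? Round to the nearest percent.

Reduce mod P: 98.2 − 3×29.531 = 9.61 d into the current lunation.
Phase angle: θ = 360°·(9.61 d)/(29.531 d) = 117.1°.
Illuminated fraction = (1 − cos 117.1°)/2 = (1 − (-0.456))/2 ≈ 0.728, so 73%.

73%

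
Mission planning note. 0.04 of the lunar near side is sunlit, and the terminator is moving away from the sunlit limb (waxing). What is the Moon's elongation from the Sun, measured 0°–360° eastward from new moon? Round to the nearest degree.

23°

cos θ = 1 − 2f = 0.920, giving a principal value of 23.1°.
The Moon is waxing (0°–180°), so θ = 23.1° directly.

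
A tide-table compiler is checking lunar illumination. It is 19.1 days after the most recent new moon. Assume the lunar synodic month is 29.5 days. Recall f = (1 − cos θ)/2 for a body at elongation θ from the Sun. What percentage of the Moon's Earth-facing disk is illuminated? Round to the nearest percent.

80%

Elongation θ = 360° × 19.1/29.5 ≈ 233.1°.
Illuminated fraction = (1 − cos 233.1°)/2 = (1 − (-0.601))/2 ≈ 0.800, so 80%.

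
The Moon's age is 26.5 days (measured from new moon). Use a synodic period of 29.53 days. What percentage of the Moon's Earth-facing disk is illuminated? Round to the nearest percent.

Elongation θ = 360° × 26.5/29.53 ≈ 323.1°.
cos 323.1° = 0.799, so f = (1 − 0.799)/2 = 0.100, so 10%.

10%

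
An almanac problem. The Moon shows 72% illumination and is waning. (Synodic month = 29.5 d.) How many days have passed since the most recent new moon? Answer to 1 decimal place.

cos θ = 1 − 2f = -0.440, giving a principal value of 116.1°.
A waning Moon lies in 180°–360°, so θ = 360° − 116.1° = 243.9°.
That fraction of the synodic month is 243.9/360 × 29.5 d ≈ 19.99 d.

20.0 days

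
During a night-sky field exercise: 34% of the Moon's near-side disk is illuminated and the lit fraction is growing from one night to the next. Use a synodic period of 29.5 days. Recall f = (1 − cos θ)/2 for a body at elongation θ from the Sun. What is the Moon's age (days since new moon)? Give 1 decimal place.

5.8 days

From f = (1 − cos θ)/2: cos θ = 1 − 2×0.34 = 0.320; arccos → 71.3°.
Before full moon the principal value applies: θ = 71.3°.
That fraction of the synodic month is 71.3/360 × 29.5 d ≈ 5.85 d.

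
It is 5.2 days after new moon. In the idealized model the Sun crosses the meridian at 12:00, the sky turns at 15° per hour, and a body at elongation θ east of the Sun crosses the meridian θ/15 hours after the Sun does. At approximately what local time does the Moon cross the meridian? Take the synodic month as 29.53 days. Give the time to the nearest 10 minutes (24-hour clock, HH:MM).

16:10

The Moon has covered 5.2/29.53 of its cycle, so θ ≈ 360° × 5.2/29.53 = 63.4°.
At 15° of sky rotation per hour, 63.4° corresponds to a 4.23 h lag.
12:00 + 4.226 h ≈ 16:14 → 16:10 to the nearest ten minutes.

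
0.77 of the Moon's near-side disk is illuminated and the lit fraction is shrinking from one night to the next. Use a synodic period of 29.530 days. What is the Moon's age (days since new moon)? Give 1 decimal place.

From f = (1 − cos θ)/2: cos θ = 1 − 2×0.77 = -0.540; arccos → 122.7°.
Since the Moon is past full (waning), take the reflex angle: θ = 360° − 122.7° = 237.3°.
That fraction of the synodic month is 237.3/360 × 29.530 d ≈ 19.47 d.

19.5 days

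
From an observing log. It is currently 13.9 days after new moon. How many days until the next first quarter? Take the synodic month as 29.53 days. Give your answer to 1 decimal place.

23.0 days

First quarter is 0.25 of the way through the cycle: age 0.25 × 29.53 = 7.383 d.
Already past this cycle's first quarter; the next is at 7.383 + 29.53 = 36.913 d, so 36.913 − 13.9 = 23.013 days.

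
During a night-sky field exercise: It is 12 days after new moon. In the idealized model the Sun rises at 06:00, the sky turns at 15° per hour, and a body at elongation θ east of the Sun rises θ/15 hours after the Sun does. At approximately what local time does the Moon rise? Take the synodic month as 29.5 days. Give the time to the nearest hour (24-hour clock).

16:00

The Moon has covered 12/29.5 of its cycle, so θ ≈ 360° × 12/29.5 = 146.4°.
Delay after the Sun = 146.4° / (15°/h) ≈ 9.76 h.
06:00 + 9.76 h ≈ 15:46 → 16:00 to the nearest hour.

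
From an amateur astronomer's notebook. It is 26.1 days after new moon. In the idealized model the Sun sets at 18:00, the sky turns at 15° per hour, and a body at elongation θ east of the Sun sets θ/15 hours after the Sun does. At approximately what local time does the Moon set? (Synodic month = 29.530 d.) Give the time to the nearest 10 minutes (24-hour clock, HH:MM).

15:10

Phase angle: θ = 360°·(26.1 d)/(29.530 d) = 318.2°.
The Moon trails the Sun by θ/15 = 318.2/15 ≈ 21.21 hours.
18:00 + 21.212 h ≈ 15:13 → 15:10 to the nearest ten minutes.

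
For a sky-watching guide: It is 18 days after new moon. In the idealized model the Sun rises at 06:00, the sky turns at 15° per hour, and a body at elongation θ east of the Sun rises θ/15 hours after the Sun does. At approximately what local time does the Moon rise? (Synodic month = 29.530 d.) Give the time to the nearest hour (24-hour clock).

21:00

The Moon has covered 18/29.530 of its cycle, so θ ≈ 360° × 18/29.530 = 219.4°.
The Moon trails the Sun by θ/15 = 219.4/15 ≈ 14.63 hours.
06:00 + 14.63 h ≈ 20:38 → 21:00 to the nearest hour.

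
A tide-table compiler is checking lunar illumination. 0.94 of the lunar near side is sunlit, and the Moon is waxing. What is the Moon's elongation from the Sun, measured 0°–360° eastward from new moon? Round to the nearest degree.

152°

Invert f = (1 − cos θ)/2 to get cos θ = 1 − 2(0.94) = -0.880, hence θ₀ = arccos -0.880 = 151.6°.
Waxing ⇒ before full, so θ = 151.6°.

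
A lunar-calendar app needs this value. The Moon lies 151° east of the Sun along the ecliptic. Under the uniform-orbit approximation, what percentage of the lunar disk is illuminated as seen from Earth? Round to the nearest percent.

cos 151° = (-0.875), so f = (1 − (-0.875))/2 = 0.937, i.e. 94%.

94%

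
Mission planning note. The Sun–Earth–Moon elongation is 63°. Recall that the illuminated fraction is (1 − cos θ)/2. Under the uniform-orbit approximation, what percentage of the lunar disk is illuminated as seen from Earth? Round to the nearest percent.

f = (1 − cos 63°)/2 = (1 − 0.454)/2 ≈ 0.273, i.e. 27%.

27%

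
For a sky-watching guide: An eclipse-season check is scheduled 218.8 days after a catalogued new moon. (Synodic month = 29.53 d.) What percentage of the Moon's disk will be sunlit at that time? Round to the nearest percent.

92%

218.8 d spans 7 complete synodic months (7 × 29.53 = 206.71 d) plus 12.09 d.
The Moon has covered 12.09/29.53 of its cycle, so θ ≈ 360° × 12.09/29.53 = 147.4°.
Illuminated fraction = (1 − cos 147.4°)/2 = (1 − (-0.842))/2 ≈ 0.921, so 92%.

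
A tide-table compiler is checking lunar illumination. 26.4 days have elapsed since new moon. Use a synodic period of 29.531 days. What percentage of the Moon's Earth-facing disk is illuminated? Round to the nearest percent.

Elongation θ = 360° × 26.4/29.531 ≈ 321.8°.
With cos θ = 0.786, the lit fraction is (1 − 0.786)/2 ≈ 0.107, so 11%.

11%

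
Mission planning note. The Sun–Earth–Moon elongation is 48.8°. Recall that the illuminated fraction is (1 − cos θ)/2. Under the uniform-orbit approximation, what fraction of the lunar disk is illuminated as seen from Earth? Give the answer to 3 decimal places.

cos 48.8° = 0.659, so f = (1 − 0.659)/2 = 0.171.

0.171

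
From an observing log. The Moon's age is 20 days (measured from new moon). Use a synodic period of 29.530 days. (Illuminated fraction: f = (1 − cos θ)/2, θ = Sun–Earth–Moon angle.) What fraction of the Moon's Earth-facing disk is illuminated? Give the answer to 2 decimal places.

Phase angle: θ = 360°·(20 d)/(29.530 d) = 243.8°.
cos 243.8° = (-0.441), so f = (1 − (-0.441))/2 = 0.721.

0.72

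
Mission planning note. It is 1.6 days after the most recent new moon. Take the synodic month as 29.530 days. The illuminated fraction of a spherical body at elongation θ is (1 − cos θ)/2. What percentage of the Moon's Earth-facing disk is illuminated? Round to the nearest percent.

The Moon has covered 1.6/29.530 of its cycle, so θ ≈ 360° × 1.6/29.530 = 19.5°.
cos 19.5° = 0.943, so f = (1 − 0.943)/2 = 0.029, so 3%.

3%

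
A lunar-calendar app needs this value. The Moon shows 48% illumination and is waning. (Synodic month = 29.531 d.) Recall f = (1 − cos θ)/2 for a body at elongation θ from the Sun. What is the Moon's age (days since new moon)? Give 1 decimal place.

22.3 days

cos θ = 1 − 2f = 0.040, giving a principal value of 87.7°.
A waning Moon lies in 180°–360°, so θ = 360° − 87.7° = 272.3°.
At 360°/29.531 d per day, 272.3° corresponds to 22.34 days.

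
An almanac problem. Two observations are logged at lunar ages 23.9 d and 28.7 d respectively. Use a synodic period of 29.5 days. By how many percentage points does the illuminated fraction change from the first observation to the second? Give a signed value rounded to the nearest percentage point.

-31 pp

θ₁ = 360° × 23.9/29.5 = 291.7°, f₁ = (1 − cos θ₁)/2 = 0.315.
θ₂ = 360° × 28.7/29.5 = 350.2°, f₂ = (1 − cos θ₂)/2 = 0.007.
Change = f₂ − f₁ = -0.308 → -31 percentage points.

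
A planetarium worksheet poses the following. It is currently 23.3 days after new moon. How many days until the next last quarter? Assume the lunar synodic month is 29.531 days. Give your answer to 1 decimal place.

Last quarter is 0.75 of the way through the cycle: age 0.75 × 29.531 = 22.148 d.
Already past this cycle's last quarter; the next is at 22.148 + 29.531 = 51.679 d, so 51.679 − 23.3 = 28.379 days.

28.4 days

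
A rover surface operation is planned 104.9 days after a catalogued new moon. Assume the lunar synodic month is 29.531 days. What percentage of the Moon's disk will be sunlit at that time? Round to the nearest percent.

97%

Reduce mod P: 104.9 − 3×29.531 = 16.31 d into the current lunation.
The Moon has covered 16.31/29.531 of its cycle, so θ ≈ 360° × 16.31/29.531 = 198.8°.
cos 198.8° = (-0.947), so f = (1 − (-0.947))/2 = 0.973, so 97%.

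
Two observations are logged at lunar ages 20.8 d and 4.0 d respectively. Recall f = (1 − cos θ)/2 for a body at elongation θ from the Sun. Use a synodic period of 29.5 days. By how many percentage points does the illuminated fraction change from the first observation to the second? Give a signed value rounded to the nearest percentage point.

-47 pp

First observation: θ = 360°·20.8/29.5 = 253.8°, so f = 0.639.
Second observation: θ = 48.8°, f = 0.171.
Δf = 0.171 − 0.639 = -0.468, i.e. -47 pp.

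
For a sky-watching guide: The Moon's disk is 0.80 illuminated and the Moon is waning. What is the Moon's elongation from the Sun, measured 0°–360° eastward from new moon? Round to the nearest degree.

From f = (1 − cos θ)/2: cos θ = 1 − 2×0.80 = -0.600; arccos → 126.9°.
A waning Moon lies in 180°–360°, so θ = 360° − 126.9° = 233.1°.

233°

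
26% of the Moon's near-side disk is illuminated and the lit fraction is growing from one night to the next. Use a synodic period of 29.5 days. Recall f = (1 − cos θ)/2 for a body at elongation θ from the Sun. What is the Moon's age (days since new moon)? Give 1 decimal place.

Invert f = (1 − cos θ)/2 to get cos θ = 1 − 2(0.26) = 0.480, hence θ₀ = arccos 0.480 = 61.3°.
The Moon is waxing (0°–180°), so θ = 61.3° directly.
At 360°/29.5 d per day, 61.3° corresponds to 5.02 days.

5.0 days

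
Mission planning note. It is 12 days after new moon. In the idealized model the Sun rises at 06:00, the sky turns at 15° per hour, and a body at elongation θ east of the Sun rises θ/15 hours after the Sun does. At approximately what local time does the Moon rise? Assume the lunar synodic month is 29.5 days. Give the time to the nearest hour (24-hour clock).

16:00

Elongation θ = 360° × 12/29.5 ≈ 146.4°.
The Moon trails the Sun by θ/15 = 146.4/15 ≈ 9.76 hours.
06:00 + 9.76 h ≈ 15:46 → 16:00 to the nearest hour.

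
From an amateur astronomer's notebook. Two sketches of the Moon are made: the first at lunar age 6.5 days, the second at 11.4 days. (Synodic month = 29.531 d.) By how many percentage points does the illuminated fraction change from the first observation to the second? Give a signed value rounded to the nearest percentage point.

+47 percentage points

First observation: θ = 360°·6.5/29.531 = 79.2°, so f = 0.407.
Second observation: θ = 139.0°, f = 0.877.
Δf = 0.877 − 0.407 = +0.471, i.e. +47 pp.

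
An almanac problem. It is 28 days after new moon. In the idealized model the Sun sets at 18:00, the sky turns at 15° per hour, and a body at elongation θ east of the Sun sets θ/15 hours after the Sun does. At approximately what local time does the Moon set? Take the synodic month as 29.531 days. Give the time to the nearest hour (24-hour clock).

17:00

The Moon has covered 28/29.531 of its cycle, so θ ≈ 360° × 28/29.531 = 341.3°.
The Moon trails the Sun by θ/15 = 341.3/15 ≈ 22.76 hours.
18:00 + 22.76 h ≈ 16:45 → 17:00 to the nearest hour.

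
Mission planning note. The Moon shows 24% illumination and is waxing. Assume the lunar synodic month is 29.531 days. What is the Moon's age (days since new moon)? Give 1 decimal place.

4.8 days

cos θ = 1 − 2f = 0.520, giving a principal value of 58.7°.
Before full moon the principal value applies: θ = 58.7°.
Age = 29.531 × 58.7°/360° ≈ 4.81 days.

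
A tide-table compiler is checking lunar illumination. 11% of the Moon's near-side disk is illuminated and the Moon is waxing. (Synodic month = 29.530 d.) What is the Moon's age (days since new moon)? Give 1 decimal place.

3.2 days

Invert f = (1 − cos θ)/2 to get cos θ = 1 − 2(0.11) = 0.780, hence θ₀ = arccos 0.780 = 38.7°.
Waxing ⇒ before full, so θ = 38.7°.
That fraction of the synodic month is 38.7/360 × 29.530 d ≈ 3.18 d.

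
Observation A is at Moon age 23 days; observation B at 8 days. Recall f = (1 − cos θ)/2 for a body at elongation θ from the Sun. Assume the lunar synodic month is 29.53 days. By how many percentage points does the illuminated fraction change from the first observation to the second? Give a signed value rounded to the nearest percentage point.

+16 percentage points

First observation: θ = 360°·23/29.53 = 280.4°, so f = 0.410.
Second observation: θ = 97.5°, f = 0.566.
Δf = 0.566 − 0.410 = +0.156, i.e. +16 pp.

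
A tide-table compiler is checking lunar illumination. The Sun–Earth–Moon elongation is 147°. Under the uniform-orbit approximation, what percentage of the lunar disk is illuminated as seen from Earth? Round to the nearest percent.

Half-versine of 147°: (1 − (-0.839))/2 = 0.919, i.e. 92%.

92%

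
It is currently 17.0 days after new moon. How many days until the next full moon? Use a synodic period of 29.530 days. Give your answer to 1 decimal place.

27.3 days

Full moon occurs at elongation 180°, i.e. at age 29.530 × 180/360 = 14.765 d.
This lunation's full moon (14.765 d) has passed, so add one period: 44.295 − 17.0 = 27.295 days.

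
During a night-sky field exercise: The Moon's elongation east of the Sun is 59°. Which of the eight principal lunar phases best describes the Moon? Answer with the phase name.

The waxing crescent sector spans roughly 22°–68°; 59° falls inside it.

waxing crescent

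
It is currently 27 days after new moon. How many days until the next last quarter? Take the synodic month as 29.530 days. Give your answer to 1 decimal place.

Last quarter is 0.75 of the way through the cycle: age 0.75 × 29.530 = 22.148 d.
This lunation's last quarter (22.148 d) has passed, so add one period: 51.678 − 27 = 24.678 days.

24.7 days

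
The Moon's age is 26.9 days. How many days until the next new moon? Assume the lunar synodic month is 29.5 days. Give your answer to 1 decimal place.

2.6 days

The next new moon completes the synodic month: 29.5 − 26.9 = 2.600 days.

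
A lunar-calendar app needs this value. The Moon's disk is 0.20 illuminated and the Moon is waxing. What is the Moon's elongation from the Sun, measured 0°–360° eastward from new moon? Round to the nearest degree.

Invert f = (1 − cos θ)/2 to get cos θ = 1 − 2(0.20) = 0.600, hence θ₀ = arccos 0.600 = 53.1°.
Waxing ⇒ before full, so θ = 53.1°.

53°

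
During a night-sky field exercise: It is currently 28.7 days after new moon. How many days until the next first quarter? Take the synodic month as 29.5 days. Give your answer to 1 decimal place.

First quarter is 0.25 of the way through the cycle: age 0.25 × 29.5 = 7.375 d.
This lunation's first quarter (7.375 d) has passed, so add one period: 36.875 − 28.7 = 8.175 days.

8.2 days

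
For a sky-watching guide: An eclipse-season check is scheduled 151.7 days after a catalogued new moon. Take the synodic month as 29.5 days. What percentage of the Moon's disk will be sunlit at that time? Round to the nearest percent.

19%

151.7/29.5 = 5.142 lunations, so 5 complete cycles and 4.20 d into the next.
Phase angle: θ = 360°·(4.20 d)/(29.5 d) = 51.3°.
Illuminated fraction = (1 − cos 51.3°)/2 = (1 − 0.626)/2 ≈ 0.187, so 19%.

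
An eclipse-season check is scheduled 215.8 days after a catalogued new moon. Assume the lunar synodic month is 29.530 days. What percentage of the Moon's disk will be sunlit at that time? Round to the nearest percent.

Reduce mod P: 215.8 − 7×29.530 = 9.09 d into the current lunation.
The Moon has covered 9.09/29.530 of its cycle, so θ ≈ 360° × 9.09/29.530 = 110.8°.
cos 110.8° = (-0.355), so f = (1 − (-0.355))/2 = 0.678, so 68%.

68%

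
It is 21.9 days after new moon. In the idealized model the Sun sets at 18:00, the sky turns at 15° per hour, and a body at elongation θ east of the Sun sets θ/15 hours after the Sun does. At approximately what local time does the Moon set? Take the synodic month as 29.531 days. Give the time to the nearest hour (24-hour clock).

12:00

Phase angle: θ = 360°·(21.9 d)/(29.531 d) = 267.0°.
At 15° of sky rotation per hour, 267.0° corresponds to a 17.80 h lag.
18:00 + 17.80 h ≈ 11:48 → 12:00 to the nearest hour.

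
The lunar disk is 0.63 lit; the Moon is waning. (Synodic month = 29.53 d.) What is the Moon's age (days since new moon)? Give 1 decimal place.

20.9 days

cos θ = 1 − 2f = -0.260, giving a principal value of 105.1°.
Waning ⇒ past full, so θ = 360° − 105.1° = 254.9°.
At 360°/29.53 d per day, 254.9° corresponds to 20.91 days.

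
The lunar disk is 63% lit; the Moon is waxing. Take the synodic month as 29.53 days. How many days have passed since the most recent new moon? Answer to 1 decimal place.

8.6 days

cos θ = 1 − 2f = -0.260, giving a principal value of 105.1°.
Waxing ⇒ before full, so θ = 105.1°.
At 360°/29.53 d per day, 105.1° corresponds to 8.62 days.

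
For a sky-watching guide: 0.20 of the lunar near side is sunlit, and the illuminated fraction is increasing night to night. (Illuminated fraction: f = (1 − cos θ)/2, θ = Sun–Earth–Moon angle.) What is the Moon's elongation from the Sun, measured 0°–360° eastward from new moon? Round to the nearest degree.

Invert f = (1 − cos θ)/2 to get cos θ = 1 − 2(0.20) = 0.600, hence θ₀ = arccos 0.600 = 53.1°.
Before full moon the principal value applies: θ = 53.1°.

53°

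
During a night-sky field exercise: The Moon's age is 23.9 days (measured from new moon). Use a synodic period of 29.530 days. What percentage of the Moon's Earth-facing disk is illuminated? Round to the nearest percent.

32%

Phase angle: θ = 360°·(23.9 d)/(29.530 d) = 291.4°.
Illuminated fraction = (1 − cos 291.4°)/2 = (1 − 0.364)/2 ≈ 0.318, so 32%.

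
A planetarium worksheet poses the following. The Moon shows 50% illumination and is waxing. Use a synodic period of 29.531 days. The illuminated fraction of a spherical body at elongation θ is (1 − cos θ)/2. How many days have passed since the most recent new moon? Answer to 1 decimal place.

Invert f = (1 − cos θ)/2 to get cos θ = 1 − 2(0.50) = 0.000, hence θ₀ = arccos 0.000 = 90.0°.
The Moon is waxing (0°–180°), so θ = 90.0° directly.
At 360°/29.531 d per day, 90.0° corresponds to 7.38 days.

7.4 days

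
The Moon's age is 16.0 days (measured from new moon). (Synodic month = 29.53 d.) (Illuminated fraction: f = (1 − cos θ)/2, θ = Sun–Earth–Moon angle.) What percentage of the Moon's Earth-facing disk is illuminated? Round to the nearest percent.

Elongation θ = 360° × 16.0/29.53 ≈ 195.1°.
With cos θ = (-0.966), the lit fraction is (1 − (-0.966))/2 ≈ 0.983, so 98%.

98%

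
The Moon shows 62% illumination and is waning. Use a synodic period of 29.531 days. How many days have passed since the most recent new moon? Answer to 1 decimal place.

21.0 days

cos θ = 1 − 2f = -0.240, giving a principal value of 103.9°.
Since the Moon is past full (waning), take the reflex angle: θ = 360° − 103.9° = 256.1°.
At 360°/29.531 d per day, 256.1° corresponds to 21.01 days.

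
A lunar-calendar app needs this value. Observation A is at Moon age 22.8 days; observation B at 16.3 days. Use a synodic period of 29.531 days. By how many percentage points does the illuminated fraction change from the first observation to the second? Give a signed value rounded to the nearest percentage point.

θ₁ = 360° × 22.8/29.531 = 277.9°, f₁ = (1 − cos θ₁)/2 = 0.431.
θ₂ = 360° × 16.3/29.531 = 198.7°, f₂ = (1 − cos θ₂)/2 = 0.974.
Change = f₂ − f₁ = +0.543 → +54 percentage points.

+54 percentage points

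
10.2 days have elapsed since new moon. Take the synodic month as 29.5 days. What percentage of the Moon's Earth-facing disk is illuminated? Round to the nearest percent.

78%

The Moon has covered 10.2/29.5 of its cycle, so θ ≈ 360° × 10.2/29.5 = 124.5°.
With cos θ = (-0.566), the lit fraction is (1 − (-0.566))/2 ≈ 0.783, so 78%.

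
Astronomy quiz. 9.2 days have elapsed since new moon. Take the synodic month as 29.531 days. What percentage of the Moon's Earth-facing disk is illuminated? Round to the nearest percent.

69%

Elongation θ = 360° × 9.2/29.531 ≈ 112.2°.
cos 112.2° = (-0.377), so f = (1 − (-0.377))/2 = 0.689, so 69%.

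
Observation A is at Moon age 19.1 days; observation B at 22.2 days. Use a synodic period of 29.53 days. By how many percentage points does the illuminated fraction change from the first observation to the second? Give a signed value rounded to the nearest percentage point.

-31 percentage points

First observation: θ = 360°·19.1/29.53 = 232.8°, so f = 0.802.
Second observation: θ = 270.6°, f = 0.494.
Δf = 0.494 − 0.802 = -0.308, i.e. -31 pp.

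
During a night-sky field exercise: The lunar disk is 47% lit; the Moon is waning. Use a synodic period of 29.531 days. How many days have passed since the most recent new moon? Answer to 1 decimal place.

22.4 days

Invert f = (1 − cos θ)/2 to get cos θ = 1 − 2(0.47) = 0.060, hence θ₀ = arccos 0.060 = 86.6°.
Since the Moon is past full (waning), take the reflex angle: θ = 360° − 86.6° = 273.4°.
At 360°/29.531 d per day, 273.4° corresponds to 22.43 days.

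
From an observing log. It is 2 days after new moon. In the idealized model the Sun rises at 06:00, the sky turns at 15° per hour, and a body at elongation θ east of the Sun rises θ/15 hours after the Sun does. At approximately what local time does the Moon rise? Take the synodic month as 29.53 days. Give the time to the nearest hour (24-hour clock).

08:00

Phase angle: θ = 360°·(2 d)/(29.53 d) = 24.4°.
At 15° of sky rotation per hour, 24.4° corresponds to a 1.63 h lag.
06:00 + 1.63 h ≈ 07:38 → 08:00 to the nearest hour.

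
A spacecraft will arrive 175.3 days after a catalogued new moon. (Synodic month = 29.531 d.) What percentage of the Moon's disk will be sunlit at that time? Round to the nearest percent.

4%

175.3 d spans 5 complete synodic months (5 × 29.531 = 147.66 d) plus 27.65 d.
The Moon has covered 27.65/29.531 of its cycle, so θ ≈ 360° × 27.65/29.531 = 337.0°.
Illuminated fraction = (1 − cos 337.0°)/2 = (1 − 0.921)/2 ≈ 0.040, so 4%.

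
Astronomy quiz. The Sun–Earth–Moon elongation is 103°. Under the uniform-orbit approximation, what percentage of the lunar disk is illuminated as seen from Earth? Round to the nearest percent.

f = (1 − cos 103°)/2 = (1 − (-0.225))/2 ≈ 0.612, i.e. 61%.

61%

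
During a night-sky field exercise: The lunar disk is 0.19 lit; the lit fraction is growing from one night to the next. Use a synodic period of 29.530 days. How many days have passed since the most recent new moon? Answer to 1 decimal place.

From f = (1 − cos θ)/2: cos θ = 1 − 2×0.19 = 0.620; arccos → 51.7°.
Before full moon the principal value applies: θ = 51.7°.
Age = 29.530 × 51.7°/360° ≈ 4.24 days.

4.2 days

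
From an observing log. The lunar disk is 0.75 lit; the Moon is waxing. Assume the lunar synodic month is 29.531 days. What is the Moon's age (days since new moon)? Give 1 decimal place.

From f = (1 − cos θ)/2: cos θ = 1 − 2×0.75 = -0.500; arccos → 120.0°.
The Moon is waxing (0°–180°), so θ = 120.0° directly.
Age = 29.531 × 120.0°/360° ≈ 9.84 days.

9.8 days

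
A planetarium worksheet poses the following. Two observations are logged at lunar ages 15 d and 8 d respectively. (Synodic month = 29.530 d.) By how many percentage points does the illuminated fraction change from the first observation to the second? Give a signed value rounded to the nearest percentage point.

First observation: θ = 360°·15/29.530 = 182.9°, so f = 0.999.
Second observation: θ = 97.5°, f = 0.566.
Δf = 0.566 − 0.999 = -0.434, i.e. -43 pp.

-43 pp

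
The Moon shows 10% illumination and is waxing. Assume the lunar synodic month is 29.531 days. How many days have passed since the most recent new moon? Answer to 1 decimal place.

From f = (1 − cos θ)/2: cos θ = 1 − 2×0.10 = 0.800; arccos → 36.9°.
The Moon is waxing (0°–180°), so θ = 36.9° directly.
At 360°/29.531 d per day, 36.9° corresponds to 3.02 days.

3.0 days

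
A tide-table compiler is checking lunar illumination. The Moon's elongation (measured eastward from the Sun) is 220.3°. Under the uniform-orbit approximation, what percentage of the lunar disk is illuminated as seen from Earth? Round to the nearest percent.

Half-versine of 220.3°: (1 − (-0.763))/2 = 0.881, i.e. 88%.

88%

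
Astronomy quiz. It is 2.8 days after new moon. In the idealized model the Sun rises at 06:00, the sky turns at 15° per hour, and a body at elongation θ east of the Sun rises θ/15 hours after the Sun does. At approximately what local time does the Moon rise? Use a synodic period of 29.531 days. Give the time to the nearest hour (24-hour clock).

Phase angle: θ = 360°·(2.8 d)/(29.531 d) = 34.1°.
Delay after the Sun = 34.1° / (15°/h) ≈ 2.28 h.
06:00 + 2.28 h ≈ 08:17 → 08:00 to the nearest hour.

08:00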